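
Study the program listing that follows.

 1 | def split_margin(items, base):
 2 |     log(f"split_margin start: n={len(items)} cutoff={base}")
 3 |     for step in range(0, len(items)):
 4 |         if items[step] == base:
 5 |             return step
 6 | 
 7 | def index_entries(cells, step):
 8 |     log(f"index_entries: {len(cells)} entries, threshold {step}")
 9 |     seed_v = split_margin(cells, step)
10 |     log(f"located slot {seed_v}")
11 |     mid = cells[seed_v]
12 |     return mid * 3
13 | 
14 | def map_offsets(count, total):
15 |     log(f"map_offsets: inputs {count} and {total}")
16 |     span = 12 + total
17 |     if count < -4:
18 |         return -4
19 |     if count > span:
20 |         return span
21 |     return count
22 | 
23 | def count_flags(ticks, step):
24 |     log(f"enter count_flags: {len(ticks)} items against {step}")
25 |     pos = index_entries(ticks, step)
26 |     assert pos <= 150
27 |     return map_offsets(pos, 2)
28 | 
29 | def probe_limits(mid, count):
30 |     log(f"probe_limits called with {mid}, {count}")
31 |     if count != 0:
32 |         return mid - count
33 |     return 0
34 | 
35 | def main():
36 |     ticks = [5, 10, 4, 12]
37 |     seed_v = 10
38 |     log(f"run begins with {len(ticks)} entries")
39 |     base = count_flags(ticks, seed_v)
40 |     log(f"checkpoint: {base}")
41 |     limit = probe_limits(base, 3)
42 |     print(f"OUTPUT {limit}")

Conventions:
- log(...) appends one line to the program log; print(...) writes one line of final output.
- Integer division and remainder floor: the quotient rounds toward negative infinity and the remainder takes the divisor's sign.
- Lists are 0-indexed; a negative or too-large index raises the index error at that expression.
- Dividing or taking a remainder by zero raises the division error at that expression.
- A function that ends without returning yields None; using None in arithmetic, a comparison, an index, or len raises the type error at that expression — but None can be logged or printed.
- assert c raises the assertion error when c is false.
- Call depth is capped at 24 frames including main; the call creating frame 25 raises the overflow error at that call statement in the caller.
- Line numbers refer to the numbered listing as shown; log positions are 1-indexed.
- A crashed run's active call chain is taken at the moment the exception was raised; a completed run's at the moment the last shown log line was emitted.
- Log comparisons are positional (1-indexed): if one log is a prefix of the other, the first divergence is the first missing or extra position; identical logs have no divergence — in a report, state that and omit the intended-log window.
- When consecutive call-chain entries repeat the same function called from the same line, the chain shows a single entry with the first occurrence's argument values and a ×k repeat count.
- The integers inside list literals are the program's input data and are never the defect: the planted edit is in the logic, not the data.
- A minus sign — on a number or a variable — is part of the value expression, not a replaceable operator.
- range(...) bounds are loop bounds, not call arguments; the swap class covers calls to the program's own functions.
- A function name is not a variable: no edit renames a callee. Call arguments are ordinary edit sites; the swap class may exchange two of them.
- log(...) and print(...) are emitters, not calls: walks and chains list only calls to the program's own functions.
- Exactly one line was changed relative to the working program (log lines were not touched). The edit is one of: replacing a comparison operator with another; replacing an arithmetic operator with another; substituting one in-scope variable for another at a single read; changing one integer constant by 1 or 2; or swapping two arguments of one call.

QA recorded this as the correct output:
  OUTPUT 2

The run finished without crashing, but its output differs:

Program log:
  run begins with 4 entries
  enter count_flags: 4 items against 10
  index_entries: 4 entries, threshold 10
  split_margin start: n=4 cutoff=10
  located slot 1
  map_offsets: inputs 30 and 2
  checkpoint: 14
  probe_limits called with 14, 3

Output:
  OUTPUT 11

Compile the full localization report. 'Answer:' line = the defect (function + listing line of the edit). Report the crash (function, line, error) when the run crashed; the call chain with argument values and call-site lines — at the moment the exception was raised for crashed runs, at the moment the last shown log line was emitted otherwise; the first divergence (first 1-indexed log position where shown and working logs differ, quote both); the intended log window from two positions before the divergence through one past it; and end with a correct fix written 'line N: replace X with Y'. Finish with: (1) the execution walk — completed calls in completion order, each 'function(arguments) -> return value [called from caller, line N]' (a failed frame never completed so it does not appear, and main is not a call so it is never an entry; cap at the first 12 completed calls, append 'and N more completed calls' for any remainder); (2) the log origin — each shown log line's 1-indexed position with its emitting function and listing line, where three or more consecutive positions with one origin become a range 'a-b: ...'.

Answer: the defect is in probe_limits at line 32.
Key fact: No log line changed; the fault shows up purely in the output.
Call chain: main -> probe_limits(14, 3) (called at line 41).
First divergence: none; the two logs match at every position.
Execution walk:
  split_margin([5, 10, 4, 12], 10) -> 1  [called from index_entries, line 9]
  index_entries([5, 10, 4, 12], 10) -> 30  [called from count_flags, line 25]
  map_offsets(30, 2) -> 14  [called from count_flags, line 27]
  count_flags([5, 10, 4, 12], 10) -> 14  [called from main, line 39]
  probe_limits(14, 3) -> 11  [called from main, line 41]
Origin of each log line:
  1 — main, line 38
  2 — count_flags, line 24
  3 — index_entries, line 8
  4 — split_margin, line 2
  5 — index_entries, line 10
  6 — map_offsets, line 15
  7 — main, line 40
  8 — probe_limits, line 30
A correct fix: line 32: replace `-` with `%`.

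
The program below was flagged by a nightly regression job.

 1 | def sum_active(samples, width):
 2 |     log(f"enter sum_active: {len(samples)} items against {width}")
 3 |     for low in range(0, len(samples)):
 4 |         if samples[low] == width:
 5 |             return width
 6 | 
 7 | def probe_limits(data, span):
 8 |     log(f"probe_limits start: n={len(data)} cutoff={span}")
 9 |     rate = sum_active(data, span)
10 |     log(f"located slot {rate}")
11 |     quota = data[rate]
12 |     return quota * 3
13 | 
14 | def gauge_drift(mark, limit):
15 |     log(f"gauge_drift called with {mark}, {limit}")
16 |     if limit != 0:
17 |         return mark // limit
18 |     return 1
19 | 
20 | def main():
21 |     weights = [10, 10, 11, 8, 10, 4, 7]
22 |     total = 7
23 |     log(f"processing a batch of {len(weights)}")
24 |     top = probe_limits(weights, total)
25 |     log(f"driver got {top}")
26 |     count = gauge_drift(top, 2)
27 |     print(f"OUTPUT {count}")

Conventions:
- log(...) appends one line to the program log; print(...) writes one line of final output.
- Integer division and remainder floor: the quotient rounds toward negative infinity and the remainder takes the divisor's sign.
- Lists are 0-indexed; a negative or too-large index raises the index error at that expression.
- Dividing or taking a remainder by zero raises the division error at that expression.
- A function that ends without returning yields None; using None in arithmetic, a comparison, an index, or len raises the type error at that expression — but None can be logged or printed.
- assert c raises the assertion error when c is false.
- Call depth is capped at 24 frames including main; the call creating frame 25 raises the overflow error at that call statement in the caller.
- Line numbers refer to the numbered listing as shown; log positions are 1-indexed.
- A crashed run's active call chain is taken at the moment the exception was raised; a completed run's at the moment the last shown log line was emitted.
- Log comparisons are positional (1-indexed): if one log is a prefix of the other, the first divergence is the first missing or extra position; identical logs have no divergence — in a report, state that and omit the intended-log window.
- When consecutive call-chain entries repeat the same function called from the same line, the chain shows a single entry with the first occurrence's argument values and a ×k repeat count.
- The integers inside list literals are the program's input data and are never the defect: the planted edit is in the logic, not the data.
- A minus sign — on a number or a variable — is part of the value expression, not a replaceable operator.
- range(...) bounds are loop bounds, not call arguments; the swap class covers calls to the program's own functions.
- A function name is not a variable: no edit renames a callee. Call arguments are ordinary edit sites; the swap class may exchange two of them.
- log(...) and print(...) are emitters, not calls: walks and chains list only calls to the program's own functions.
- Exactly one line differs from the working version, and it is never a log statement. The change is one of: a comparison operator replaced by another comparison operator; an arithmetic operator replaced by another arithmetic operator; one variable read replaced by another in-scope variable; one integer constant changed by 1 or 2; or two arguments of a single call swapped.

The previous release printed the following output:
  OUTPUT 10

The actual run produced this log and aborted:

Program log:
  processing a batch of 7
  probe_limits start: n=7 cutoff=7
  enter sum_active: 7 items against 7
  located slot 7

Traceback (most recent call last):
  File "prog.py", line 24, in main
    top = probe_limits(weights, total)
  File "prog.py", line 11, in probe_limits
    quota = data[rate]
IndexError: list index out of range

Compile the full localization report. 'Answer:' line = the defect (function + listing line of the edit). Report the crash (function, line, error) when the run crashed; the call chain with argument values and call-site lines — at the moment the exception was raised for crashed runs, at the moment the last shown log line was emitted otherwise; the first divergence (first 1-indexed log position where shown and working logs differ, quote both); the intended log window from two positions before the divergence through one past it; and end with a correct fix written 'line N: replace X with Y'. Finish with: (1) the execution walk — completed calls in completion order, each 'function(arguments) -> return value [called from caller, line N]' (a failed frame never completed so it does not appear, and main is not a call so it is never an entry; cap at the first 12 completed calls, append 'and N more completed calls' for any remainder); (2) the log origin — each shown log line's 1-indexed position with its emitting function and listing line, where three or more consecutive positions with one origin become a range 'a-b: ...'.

Answer: the defect is in sum_active at line 5.
The tell: Everything matches until log position 4, which reads 'located slot 7' in place of 'located slot 6'.
Crash: probe_limits, line 11, IndexError.
Call chain: main -> probe_limits([10, 10, 11, 8, 10, 4, 7], 7) (called at line 24).
First divergence: position 4 — shown 'located slot 7', intended 'located slot 6'.
Intended log window:
  2: probe_limits start: n=7 cutoff=7
  3: enter sum_active: 7 items against 7
  4: located slot 6
  5: driver got 21
Execution walk:
  sum_active([10, 10, 11, 8, 10, 4, 7], 7) -> 7  [called from probe_limits, line 9]
Log origins:
  1 — main, line 23
  2 — probe_limits, line 8
  3 — sum_active, line 2
  4 — probe_limits, line 10
A correct fix: line 5: replace `width` with `low`.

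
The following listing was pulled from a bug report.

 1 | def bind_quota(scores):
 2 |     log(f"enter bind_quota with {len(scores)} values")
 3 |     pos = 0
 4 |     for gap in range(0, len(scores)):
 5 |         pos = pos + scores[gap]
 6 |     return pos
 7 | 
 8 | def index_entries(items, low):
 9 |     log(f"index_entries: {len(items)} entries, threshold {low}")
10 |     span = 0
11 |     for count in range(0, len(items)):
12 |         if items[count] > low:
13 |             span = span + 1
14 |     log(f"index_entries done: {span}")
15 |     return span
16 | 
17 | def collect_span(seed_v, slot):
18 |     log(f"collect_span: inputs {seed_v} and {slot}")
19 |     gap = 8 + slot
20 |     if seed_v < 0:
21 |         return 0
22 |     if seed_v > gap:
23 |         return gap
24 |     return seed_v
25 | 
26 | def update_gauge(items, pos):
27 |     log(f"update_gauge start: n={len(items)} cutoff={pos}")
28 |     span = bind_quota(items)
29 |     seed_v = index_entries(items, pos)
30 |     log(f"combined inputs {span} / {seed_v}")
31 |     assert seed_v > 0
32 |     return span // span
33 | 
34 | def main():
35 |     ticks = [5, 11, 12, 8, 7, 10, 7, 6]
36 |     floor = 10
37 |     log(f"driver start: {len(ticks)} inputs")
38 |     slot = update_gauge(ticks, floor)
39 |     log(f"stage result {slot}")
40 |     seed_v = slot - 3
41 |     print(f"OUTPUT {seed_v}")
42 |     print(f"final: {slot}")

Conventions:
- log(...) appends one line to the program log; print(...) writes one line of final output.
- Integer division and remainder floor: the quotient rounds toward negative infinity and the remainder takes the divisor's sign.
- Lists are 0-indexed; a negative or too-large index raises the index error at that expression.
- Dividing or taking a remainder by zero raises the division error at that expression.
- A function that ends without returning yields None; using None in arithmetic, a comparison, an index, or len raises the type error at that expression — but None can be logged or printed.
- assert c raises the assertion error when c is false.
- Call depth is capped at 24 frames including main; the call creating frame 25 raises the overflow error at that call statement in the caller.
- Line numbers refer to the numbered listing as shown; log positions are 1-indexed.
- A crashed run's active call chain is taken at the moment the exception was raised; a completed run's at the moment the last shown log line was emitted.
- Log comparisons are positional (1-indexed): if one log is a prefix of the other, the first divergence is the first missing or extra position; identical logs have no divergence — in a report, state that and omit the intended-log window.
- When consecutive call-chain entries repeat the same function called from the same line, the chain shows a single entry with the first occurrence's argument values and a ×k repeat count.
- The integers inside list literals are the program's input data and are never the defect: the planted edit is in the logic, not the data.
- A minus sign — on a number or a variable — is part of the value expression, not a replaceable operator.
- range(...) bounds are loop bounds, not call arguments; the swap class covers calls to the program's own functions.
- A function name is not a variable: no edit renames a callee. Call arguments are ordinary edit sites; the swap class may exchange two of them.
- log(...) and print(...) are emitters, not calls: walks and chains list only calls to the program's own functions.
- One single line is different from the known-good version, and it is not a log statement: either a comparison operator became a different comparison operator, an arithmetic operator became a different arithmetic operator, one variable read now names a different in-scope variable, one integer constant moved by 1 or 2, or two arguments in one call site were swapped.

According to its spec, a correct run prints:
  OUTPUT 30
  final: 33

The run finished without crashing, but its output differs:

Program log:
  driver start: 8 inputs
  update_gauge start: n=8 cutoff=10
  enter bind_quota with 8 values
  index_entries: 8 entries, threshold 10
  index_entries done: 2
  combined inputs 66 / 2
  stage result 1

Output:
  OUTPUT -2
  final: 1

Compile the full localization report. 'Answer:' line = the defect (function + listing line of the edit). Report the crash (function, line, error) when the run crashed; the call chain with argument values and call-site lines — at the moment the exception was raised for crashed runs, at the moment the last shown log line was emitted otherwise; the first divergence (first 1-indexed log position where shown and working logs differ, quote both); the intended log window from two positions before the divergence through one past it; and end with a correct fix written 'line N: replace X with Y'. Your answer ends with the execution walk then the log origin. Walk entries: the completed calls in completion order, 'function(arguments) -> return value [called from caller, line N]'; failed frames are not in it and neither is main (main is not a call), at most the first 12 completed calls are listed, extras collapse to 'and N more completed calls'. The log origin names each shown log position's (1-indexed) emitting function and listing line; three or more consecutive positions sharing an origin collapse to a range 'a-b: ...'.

Answer: the defect is in update_gauge at line 32.
The tell: The earliest visible damage is log position 7 — 'stage result 1' rather than the intended 'stage result 33'.
Call chain: main.
First divergence: position 7 — the shown line 'stage result 1' should read 'stage result 33'.
Intended log window:
  5: index_entries done: 2
  6: combined inputs 66 / 2
  7: stage result 33
Execution walk:
  bind_quota([5, 11, 12, 8, 7, 10, 7, 6]) -> 66  [called from update_gauge, line 28]
  index_entries([5, 11, 12, 8, 7, 10, 7, 6], 10) -> 2  [called from update_gauge, line 29]
  update_gauge([5, 11, 12, 8, 7, 10, 7, 6], 10) -> 1  [called from main, line 38]
Log origins:
  1: emitted by main (line 37)
  2: emitted by update_gauge (line 27)
  3: emitted by bind_quota (line 2)
  4: emitted by index_entries (line 9)
  5: emitted by index_entries (line 14)
  6: emitted by update_gauge (line 30)
  7: emitted by main (line 39)
A correct fix: line 32: replace `span // span` with `span // seed_v`.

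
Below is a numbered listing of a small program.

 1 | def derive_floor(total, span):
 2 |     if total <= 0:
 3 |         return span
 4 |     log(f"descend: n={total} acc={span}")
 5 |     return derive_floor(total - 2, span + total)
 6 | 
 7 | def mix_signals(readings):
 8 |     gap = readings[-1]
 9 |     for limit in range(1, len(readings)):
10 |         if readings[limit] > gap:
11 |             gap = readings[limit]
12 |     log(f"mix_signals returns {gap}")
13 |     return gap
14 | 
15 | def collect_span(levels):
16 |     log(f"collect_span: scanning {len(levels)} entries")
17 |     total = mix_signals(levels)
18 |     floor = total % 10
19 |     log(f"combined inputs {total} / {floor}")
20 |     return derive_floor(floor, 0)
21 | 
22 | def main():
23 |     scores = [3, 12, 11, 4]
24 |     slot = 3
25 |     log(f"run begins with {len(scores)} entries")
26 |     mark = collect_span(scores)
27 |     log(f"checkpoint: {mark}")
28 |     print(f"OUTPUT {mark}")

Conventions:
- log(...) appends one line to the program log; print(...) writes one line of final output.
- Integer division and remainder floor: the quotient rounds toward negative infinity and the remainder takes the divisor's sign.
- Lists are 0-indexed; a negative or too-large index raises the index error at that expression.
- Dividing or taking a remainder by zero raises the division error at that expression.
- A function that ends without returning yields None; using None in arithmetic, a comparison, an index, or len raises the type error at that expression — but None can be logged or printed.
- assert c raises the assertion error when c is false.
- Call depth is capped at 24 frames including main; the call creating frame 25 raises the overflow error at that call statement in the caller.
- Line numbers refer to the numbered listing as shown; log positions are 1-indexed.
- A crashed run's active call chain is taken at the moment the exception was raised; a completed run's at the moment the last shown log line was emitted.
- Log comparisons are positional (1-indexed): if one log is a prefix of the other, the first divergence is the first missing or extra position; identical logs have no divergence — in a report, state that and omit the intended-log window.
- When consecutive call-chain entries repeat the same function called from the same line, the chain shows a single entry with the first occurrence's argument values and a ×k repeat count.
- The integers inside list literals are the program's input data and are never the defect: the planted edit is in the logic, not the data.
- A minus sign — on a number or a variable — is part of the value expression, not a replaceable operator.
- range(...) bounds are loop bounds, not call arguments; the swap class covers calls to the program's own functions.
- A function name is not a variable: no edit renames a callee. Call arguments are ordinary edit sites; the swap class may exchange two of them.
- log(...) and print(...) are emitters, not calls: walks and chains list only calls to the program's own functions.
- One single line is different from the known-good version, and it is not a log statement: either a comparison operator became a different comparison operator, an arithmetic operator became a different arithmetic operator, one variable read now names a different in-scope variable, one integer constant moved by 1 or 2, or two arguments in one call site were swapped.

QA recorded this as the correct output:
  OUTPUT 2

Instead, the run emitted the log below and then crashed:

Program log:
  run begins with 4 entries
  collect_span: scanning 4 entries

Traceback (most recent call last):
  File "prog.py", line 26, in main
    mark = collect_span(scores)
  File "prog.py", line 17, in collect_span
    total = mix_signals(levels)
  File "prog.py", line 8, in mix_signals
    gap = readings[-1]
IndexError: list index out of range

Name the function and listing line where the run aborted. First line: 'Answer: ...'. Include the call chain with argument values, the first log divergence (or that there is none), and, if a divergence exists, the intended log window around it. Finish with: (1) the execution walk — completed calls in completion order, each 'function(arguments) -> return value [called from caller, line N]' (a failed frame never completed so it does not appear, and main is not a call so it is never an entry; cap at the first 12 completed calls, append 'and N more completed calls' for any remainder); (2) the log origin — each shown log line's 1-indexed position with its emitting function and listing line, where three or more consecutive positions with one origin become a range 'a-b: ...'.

Answer: the error was raised in mix_signals, line 8.
Key observation: The faulty run's log stops after 2 lines; the working version's next line would be 'mix_signals returns 12'.
Call chain: main -> collect_span([3, 12, 11, 4]) (called at line 26) -> mix_signals([3, 12, 11, 4]) (called at line 17).
First divergence: position 3 — the faulty run's log ends after 2 lines; the working version continues with 'mix_signals returns 12'.
Intended log window:
  1: run begins with 4 entries
  2: collect_span: scanning 4 entries
  3: mix_signals returns 12
  4: combined inputs 12 / 2
Execution walk:
  (no call completed)
Origin of each log line:
  1: emitted by main (line 25)
  2: emitted by collect_span (line 16)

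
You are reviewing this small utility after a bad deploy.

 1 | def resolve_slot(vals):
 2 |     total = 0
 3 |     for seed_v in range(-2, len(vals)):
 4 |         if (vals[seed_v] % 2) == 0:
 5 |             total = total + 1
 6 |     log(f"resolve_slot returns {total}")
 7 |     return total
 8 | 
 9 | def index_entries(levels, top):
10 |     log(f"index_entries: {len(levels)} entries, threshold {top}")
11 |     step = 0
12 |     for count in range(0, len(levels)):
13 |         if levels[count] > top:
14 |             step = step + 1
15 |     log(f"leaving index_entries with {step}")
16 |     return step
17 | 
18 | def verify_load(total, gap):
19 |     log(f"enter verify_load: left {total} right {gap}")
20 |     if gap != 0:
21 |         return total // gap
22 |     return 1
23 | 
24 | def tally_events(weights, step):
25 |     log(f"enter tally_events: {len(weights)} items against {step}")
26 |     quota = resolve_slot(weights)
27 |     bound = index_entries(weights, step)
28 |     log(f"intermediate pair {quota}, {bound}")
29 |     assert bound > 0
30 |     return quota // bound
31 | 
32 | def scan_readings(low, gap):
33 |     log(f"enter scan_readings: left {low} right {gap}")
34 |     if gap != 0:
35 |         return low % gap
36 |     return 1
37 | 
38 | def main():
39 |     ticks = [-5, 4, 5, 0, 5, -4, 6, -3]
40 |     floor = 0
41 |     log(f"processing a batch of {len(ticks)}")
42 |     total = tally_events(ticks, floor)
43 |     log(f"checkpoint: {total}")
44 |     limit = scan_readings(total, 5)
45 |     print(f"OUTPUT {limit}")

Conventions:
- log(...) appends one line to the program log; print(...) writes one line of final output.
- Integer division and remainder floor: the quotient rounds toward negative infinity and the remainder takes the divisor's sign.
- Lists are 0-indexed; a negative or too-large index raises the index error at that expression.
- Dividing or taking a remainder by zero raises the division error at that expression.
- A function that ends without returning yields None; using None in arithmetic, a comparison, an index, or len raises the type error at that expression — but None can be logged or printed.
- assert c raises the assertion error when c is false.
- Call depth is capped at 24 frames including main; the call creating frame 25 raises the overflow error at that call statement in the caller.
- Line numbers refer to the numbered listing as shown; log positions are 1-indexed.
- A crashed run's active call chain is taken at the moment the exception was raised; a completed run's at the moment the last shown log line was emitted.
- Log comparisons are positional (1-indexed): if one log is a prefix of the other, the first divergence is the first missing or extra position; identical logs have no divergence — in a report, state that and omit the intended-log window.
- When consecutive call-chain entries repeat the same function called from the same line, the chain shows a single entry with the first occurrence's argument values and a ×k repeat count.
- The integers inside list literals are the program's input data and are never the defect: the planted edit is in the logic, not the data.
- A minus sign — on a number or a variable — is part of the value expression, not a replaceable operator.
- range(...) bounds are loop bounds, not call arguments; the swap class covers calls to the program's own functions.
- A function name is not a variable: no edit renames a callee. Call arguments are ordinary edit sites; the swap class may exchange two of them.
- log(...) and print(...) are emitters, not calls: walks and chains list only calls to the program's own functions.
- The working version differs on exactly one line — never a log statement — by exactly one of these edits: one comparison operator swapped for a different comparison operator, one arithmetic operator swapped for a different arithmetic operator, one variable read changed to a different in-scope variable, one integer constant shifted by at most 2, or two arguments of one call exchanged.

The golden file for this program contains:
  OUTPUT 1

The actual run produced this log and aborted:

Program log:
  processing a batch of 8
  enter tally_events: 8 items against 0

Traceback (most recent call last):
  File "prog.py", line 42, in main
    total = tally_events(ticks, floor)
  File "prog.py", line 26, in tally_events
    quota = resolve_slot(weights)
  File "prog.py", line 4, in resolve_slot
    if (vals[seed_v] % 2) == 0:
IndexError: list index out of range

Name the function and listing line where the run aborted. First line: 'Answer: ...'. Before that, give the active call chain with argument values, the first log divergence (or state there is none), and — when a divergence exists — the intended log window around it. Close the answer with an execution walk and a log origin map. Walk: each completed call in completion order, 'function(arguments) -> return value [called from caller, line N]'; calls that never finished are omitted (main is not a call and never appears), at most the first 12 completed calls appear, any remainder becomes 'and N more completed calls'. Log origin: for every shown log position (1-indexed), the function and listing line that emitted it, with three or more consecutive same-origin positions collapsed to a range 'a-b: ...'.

Answer: the error was raised in resolve_slot, line 4.
Core observation: Only 2 log lines were emitted before the run died; the intended continuation was 'resolve_slot returns 4'.
Call chain: main -> tally_events([-5, 4, 5, 0, 5, -4, 6, -3], 0) (called at line 42) -> resolve_slot([-5, 4, 5, 0, 5, -4, 6, -3]) (called at line 26).
First divergence: position 3 — the faulty run's log ends after 2 lines; the working version continues with 'resolve_slot returns 4'.
Intended log window:
  1: processing a batch of 8
  2: enter tally_events: 8 items against 0
  3: resolve_slot returns 4
  4: index_entries: 8 entries, threshold 0
Execution walk:
  (no call completed)
Origin of each log line:
  1 — main, line 41
  2 — tally_events, line 25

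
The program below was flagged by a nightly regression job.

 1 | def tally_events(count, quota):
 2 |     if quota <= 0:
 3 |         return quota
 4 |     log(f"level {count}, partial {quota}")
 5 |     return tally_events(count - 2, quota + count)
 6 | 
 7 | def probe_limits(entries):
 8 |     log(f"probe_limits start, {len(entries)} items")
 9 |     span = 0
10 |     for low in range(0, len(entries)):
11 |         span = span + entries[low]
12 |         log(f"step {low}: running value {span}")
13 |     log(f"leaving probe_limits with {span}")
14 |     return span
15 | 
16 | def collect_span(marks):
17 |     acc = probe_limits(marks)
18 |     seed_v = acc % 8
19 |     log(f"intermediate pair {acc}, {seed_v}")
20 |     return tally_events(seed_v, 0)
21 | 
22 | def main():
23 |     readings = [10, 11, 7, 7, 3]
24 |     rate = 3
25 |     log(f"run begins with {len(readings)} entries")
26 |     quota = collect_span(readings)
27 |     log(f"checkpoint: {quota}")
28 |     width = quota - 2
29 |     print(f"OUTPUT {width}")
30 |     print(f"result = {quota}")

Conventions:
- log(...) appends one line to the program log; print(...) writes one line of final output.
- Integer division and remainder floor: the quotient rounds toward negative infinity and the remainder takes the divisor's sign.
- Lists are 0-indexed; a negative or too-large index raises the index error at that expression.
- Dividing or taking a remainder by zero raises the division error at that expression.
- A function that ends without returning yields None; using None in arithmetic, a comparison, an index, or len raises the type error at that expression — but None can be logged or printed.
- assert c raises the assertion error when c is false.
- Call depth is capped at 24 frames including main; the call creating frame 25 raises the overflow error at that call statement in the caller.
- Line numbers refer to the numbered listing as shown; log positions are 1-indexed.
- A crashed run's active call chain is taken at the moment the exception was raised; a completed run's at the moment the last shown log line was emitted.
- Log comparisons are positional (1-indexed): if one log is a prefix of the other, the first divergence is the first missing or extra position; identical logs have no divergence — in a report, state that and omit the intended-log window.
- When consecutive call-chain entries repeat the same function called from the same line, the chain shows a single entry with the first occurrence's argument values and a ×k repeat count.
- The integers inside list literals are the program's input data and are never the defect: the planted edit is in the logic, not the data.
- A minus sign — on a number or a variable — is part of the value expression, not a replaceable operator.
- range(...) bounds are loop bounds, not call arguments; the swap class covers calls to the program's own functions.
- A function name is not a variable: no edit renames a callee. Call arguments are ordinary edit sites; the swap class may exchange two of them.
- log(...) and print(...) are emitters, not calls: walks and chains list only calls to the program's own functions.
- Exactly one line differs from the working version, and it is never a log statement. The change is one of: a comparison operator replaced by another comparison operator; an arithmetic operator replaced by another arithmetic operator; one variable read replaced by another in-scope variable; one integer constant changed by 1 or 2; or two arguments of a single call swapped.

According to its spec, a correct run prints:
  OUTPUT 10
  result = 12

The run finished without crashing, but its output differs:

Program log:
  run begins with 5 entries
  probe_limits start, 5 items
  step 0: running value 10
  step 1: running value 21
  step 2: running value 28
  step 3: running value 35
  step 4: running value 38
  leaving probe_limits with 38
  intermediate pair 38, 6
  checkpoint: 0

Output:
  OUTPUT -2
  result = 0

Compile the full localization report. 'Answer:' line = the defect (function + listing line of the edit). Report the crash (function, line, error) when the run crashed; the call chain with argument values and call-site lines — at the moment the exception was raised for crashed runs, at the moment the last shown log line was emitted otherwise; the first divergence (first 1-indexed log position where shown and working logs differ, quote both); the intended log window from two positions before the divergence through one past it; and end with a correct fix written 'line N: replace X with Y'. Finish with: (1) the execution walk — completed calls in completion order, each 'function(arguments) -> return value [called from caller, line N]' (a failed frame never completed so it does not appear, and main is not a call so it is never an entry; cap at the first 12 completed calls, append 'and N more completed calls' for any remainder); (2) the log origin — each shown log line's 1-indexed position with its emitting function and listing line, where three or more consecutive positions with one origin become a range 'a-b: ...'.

Answer: the defect is in tally_events at line 2.
The tell: Position 10 is the first bad log line: 'checkpoint: 0' should read 'level 6, partial 0'.
Call chain: main.
First divergence: at position 10 the run shows 'checkpoint: 0' where the working version logs 'level 6, partial 0'.
Intended log window:
  8: leaving probe_limits with 38
  9: intermediate pair 38, 6
  10: level 6, partial 0
  11: level 4, partial 6
Execution walk:
  probe_limits([10, 11, 7, 7, 3]) -> 38  [called from collect_span, line 17]
  tally_events(6, 0) -> 0  [called from collect_span, line 20]
  collect_span([10, 11, 7, 7, 3]) -> 0  [called from main, line 26]
Log origins:
  1 — main, line 25
  2 — probe_limits, line 8
  3-7 — probe_limits, line 12
  8 — probe_limits, line 13
  9 — collect_span, line 19
  10 — main, line 27
A correct fix: line 2: replace `quota` with `count`.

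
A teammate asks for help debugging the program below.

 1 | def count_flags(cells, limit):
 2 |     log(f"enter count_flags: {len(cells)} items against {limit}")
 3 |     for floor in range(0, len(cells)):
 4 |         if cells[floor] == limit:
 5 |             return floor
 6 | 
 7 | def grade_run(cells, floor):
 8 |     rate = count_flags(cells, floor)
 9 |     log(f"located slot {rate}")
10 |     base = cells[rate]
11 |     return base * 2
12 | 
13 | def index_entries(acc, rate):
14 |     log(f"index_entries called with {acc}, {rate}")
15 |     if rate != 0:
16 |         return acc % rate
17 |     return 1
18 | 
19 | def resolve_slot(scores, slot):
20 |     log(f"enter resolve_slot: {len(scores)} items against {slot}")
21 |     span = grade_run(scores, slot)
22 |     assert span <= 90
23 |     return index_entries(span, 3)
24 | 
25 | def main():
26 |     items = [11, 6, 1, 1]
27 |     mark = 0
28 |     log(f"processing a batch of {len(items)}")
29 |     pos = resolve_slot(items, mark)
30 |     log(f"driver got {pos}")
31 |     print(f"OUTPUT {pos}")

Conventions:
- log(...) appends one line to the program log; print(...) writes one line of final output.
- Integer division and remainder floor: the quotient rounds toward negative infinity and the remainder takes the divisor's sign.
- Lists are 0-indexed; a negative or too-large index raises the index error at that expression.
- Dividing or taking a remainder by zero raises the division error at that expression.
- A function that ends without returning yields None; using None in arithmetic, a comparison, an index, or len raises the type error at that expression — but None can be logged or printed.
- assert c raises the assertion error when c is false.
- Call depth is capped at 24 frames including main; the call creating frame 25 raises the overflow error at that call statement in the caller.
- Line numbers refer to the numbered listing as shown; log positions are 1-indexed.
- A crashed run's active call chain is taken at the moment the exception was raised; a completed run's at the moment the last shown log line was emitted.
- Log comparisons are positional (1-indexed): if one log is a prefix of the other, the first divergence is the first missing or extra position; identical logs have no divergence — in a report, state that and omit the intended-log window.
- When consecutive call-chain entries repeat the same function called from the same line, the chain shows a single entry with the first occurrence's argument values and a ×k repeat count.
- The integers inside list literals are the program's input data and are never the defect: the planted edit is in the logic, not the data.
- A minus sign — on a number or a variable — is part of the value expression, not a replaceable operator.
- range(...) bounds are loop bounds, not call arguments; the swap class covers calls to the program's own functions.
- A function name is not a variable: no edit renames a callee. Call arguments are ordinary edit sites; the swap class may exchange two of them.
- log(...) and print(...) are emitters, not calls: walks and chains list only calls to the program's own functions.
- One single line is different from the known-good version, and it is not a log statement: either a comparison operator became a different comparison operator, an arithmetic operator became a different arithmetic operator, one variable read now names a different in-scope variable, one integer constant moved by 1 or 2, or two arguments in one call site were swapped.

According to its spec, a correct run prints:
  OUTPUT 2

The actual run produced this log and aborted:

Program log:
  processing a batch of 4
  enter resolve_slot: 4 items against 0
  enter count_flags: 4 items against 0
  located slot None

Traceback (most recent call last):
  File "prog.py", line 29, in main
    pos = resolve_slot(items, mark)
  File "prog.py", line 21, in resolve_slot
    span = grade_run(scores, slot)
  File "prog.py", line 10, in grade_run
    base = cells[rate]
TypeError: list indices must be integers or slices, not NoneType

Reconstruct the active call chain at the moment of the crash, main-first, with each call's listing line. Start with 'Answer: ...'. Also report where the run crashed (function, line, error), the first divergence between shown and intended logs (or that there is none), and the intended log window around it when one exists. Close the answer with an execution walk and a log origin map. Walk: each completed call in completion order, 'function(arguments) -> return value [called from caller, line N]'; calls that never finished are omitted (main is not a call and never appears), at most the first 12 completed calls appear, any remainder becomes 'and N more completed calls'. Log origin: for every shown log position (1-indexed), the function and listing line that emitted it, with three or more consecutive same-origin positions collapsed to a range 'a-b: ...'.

Answer: main -> resolve_slot (called at line 29) -> grade_run (called at line 21).
Key observation: Position 2 is the first bad log line: 'enter resolve_slot: 4 items against 0' should read 'enter resolve_slot: 4 items against 1'.
Crash: grade_run, line 10, TypeError.
First divergence: position 2; shown 'enter resolve_slot: 4 items against 0' vs intended 'enter resolve_slot: 4 items against 1'.
Intended log window:
  1: processing a batch of 4
  2: enter resolve_slot: 4 items against 1
  3: enter count_flags: 4 items against 1
Execution walk:
  count_flags([11, 6, 1, 1], 0) -> None  [called from grade_run, line 8]
Origin of each log line:
  1: emitted by main (line 28)
  2: emitted by resolve_slot (line 20)
  3: emitted by count_flags (line 2)
  4: emitted by grade_run (line 9)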